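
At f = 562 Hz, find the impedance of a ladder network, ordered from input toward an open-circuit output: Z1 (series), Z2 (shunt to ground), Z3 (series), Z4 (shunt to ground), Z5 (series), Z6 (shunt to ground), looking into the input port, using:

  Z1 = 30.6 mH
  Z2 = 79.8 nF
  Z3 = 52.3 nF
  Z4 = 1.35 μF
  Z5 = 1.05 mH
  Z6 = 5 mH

Step 1 — Angular frequency: ω = 2π·f = 2π·562 = 3531 rad/s.
Step 2 — Component impedances:
  Z1: Z = jωL = j·3531·0.0306 = 0 + j108.1 Ω
  Z2: Z = 1/(jωC) = -j/(ω·C) = 0 - j3549 Ω
  Z3: Z = 1/(jωC) = -j/(ω·C) = 0 - j5415 Ω
  Z4: Z = 1/(jωC) = -j/(ω·C) = 0 - j209.8 Ω
  Z5: Z = jωL = j·3531·0.00105 = 0 + j3.708 Ω
  Z6: Z = jωL = j·3531·0.005 = 0 + j17.66 Ω
Step 3 — Ladder network (open output): work backward from the far end, alternating series and parallel combinations. Z_in = 0 - j2032 Ω = 2032∠-90.0° Ω.

Z = 0 - j2032 Ω = 2032∠-90.0° Ω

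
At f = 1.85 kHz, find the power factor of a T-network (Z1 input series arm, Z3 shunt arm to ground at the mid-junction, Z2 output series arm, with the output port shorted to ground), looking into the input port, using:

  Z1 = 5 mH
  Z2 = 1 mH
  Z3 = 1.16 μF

Step 1 — Angular frequency: ω = 2π·f = 2π·1850 = 1.162e+04 rad/s.
Step 2 — Component impedances:
  Z1: Z = jωL = j·1.162e+04·0.005 = 0 + j58.12 Ω
  Z2: Z = jωL = j·1.162e+04·0.001 = 0 + j11.62 Ω
  Z3: Z = 1/(jωC) = -j/(ω·C) = 0 - j74.16 Ω
Step 3 — With the output port shorted to ground, the output series arm Z2 runs from the junction to ground; the shunt arm Z3 also runs from the junction to ground. They appear in parallel: Z3 || Z2 = 0 + j13.78 Ω.
Step 4 — Series with input arm Z1: Z_in = Z1 + (Z3 || Z2) = 0 + j71.9 Ω = 71.9∠90.0° Ω.
Step 5 — Power factor: PF = cos(φ) = Re(Z)/|Z| = 0/71.9 = 0.
Step 6 — Type: Im(Z) = 71.9 ⇒ lagging (phase φ = 90.0°).

PF = 0 (lagging, φ = 90.0°)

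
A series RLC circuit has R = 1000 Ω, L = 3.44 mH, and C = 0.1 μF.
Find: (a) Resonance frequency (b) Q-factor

Step 1 — Resonance condition Im(Z)=0 gives ω₀ = 1/√(LC).
Step 2 — ω₀ = 1/√(0.00344·1e-07) = 5.392e+04 rad/s.
Step 3 — f₀ = ω₀/(2π) = 8581 Hz.
Step 4 — Series Q: Q = ω₀L/R = 5.392e+04·0.00344/1000 = 0.1855.

(a) f₀ = 8581 Hz  (b) Q = 0.1855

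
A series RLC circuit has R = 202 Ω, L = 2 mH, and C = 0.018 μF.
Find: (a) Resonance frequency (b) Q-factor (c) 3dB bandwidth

Step 1 — Resonance condition Im(Z)=0 gives ω₀ = 1/√(LC).
Step 2 — ω₀ = 1/√(0.002·1.8e-08) = 1.667e+05 rad/s.
Step 3 — f₀ = ω₀/(2π) = 2.653e+04 Hz.
Step 4 — Series Q: Q = ω₀L/R = 1.667e+05·0.002/202 = 1.65.
Step 5 — 3dB bandwidth: Δω = ω₀/Q = 1.01e+05 rad/s; BW = Δω/(2π) = 1.607e+04 Hz.

(a) f₀ = 2.653e+04 Hz  (b) Q = 1.65  (c) BW = 1.607e+04 Hz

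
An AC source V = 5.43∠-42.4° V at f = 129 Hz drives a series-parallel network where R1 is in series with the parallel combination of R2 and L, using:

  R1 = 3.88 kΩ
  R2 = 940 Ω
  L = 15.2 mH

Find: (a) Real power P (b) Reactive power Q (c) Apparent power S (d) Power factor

Step 1 — Angular frequency: ω = 2π·f = 2π·129 = 810.5 rad/s.
Step 2 — Component impedances:
  R1: Z = R = 3880 Ω
  R2: Z = R = 940 Ω
  L: Z = jωL = j·810.5·0.0152 = 0 + j12.32 Ω
Step 3 — Parallel branch: R2 || L = 1/(1/R2 + 1/L) = 0.1614 + j12.32 Ω.
Step 4 — Series with R1: Z_total = R1 + (R2 || L) = 3880 + j12.32 Ω = 3880∠0.2° Ω.
Step 5 — Source phasor: V = 5.43∠-42.4° V = 4.01 - j3.661 V.
Step 6 — Current: I = V / Z = 0.00103 - j0.0009469 A = 0.001399∠-42.6° A.
Step 7 — Complex power: S = V·I* = 0.007599 + j2.412e-05 VA.
Step 8 — Real power: P = Re(S) = 0.007599 W.
Step 9 — Reactive power: Q = Im(S) = 2.412e-05 VAR.
Step 10 — Apparent power: |S| = 0.007599 VA.
Step 11 — Power factor: PF = P/|S| = 1 (lagging).

(a) P = 0.007599 W  (b) Q = 2.412e-05 VAR  (c) S = 0.007599 VA  (d) PF = 1 (lagging)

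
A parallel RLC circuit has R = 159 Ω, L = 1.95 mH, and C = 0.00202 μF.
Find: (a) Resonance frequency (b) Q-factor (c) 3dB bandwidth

Step 1 — Resonance: ω₀ = 1/√(LC) = 1/√(0.00195·2.02e-09) = 5.039e+05 rad/s.
Step 2 — f₀ = ω₀/(2π) = 8.019e+04 Hz.
Step 3 — Parallel Q: Q = R/(ω₀L) = 159/(5.039e+05·0.00195) = 0.1618.
Step 4 — Bandwidth: Δω = ω₀/Q = 3.114e+06 rad/s; BW = Δω/(2π) = 4.955e+05 Hz.

(a) f₀ = 8.019e+04 Hz  (b) Q = 0.1618  (c) BW = 4.955e+05 Hz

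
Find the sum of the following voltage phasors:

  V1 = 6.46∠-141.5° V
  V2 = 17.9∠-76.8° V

Step 1 — Convert each phasor to rectangular form:
  V1 = 6.46·(cos(-141.5°) + j·sin(-141.5°)) = -5.056 - j4.021 V
  V2 = 17.9·(cos(-76.8°) + j·sin(-76.8°)) = 4.087 - j17.43 V
Step 2 — Sum components: V_total = -0.9682 - j21.45 V.
Step 3 — Convert to polar: |V_total| = 21.47 V, ∠V_total = -92.6°.

V_total = 21.47∠-92.6° V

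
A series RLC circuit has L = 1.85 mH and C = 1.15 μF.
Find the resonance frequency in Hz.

Step 1 — Resonance condition Im(Z)=0 gives ω₀ = 1/√(LC).
Step 2 — ω₀ = 1/√(0.00185·1.15e-06) = 2.168e+04 rad/s.
Step 3 — f₀ = ω₀/(2π) = 3451 Hz.

f₀ = 3451 Hz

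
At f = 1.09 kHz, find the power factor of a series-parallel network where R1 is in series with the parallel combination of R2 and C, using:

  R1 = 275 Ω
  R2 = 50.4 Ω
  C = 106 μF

Step 1 — Angular frequency: ω = 2π·f = 2π·1090 = 6849 rad/s.
Step 2 — Component impedances:
  R1: Z = R = 275 Ω
  R2: Z = R = 50.4 Ω
  C: Z = 1/(jωC) = -j/(ω·C) = 0 - j1.377 Ω
Step 3 — Parallel branch: R2 || C = 1/(1/R2 + 1/C) = 0.03762 - j1.376 Ω.
Step 4 — Series with R1: Z_total = R1 + (R2 || C) = 275 - j1.376 Ω = 275∠-0.3° Ω.
Step 5 — Power factor: PF = cos(φ) = Re(Z)/|Z| = 275/275 = 1.
Step 6 — Type: Im(Z) = -1.376 ⇒ leading (phase φ = -0.3°).

PF = 1 (leading, φ = -0.3°)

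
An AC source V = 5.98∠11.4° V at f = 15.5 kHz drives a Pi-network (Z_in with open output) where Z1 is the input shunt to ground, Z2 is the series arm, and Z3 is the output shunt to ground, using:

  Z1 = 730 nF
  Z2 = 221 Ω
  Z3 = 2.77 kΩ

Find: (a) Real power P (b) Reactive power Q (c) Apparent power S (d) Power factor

Step 1 — Angular frequency: ω = 2π·f = 2π·1.55e+04 = 9.739e+04 rad/s.
Step 2 — Component impedances:
  Z1: Z = 1/(jωC) = -j/(ω·C) = 0 - j14.07 Ω
  Z2: Z = R = 221 Ω
  Z3: Z = R = 2770 Ω
Step 3 — With open output, the series arm Z2 and the output shunt Z3 appear in series to ground: Z2 + Z3 = 2991 Ω.
Step 4 — Parallel with input shunt Z1: Z_in = Z1 || (Z2 + Z3) = 0.06615 - j14.07 Ω = 14.07∠-89.7° Ω.
Step 5 — Source phasor: V = 5.98∠11.4° V = 5.862 + j1.182 V.
Step 6 — Current: I = V / Z = -0.08207 + j0.4172 A = 0.4251∠101.1° A.
Step 7 — Complex power: S = V·I* = 0.01196 - j2.542 VA.
Step 8 — Real power: P = Re(S) = 0.01196 W.
Step 9 — Reactive power: Q = Im(S) = -2.542 VAR.
Step 10 — Apparent power: |S| = 2.542 VA.
Step 11 — Power factor: PF = P/|S| = 0.004703 (leading).

(a) P = 0.01196 W  (b) Q = -2.542 VAR  (c) S = 2.542 VA  (d) PF = 0.004703 (leading)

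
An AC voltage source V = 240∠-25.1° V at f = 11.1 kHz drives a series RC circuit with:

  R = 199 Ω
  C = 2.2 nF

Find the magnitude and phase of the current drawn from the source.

Step 1 — Angular frequency: ω = 2π·f = 2π·1.11e+04 = 6.974e+04 rad/s.
Step 2 — Component impedances:
  R: Z = R = 199 Ω
  C: Z = 1/(jωC) = -j/(ω·C) = 0 - j6517 Ω
Step 3 — Series combination: Z_total = R + C = 199 - j6517 Ω = 6520∠-88.3° Ω.
Step 4 — Source phasor: V = 240∠-25.1° V = 217.3 - j101.8 V.
Step 5 — Ohm's law: I = V / Z_total = (217.3 - j101.8) / (199 - j6517) = 0.01662 + j0.03284 A.
Step 6 — Convert to polar: |I| = 0.03681 A, ∠I = 63.2°.

I = 0.03681∠63.2° A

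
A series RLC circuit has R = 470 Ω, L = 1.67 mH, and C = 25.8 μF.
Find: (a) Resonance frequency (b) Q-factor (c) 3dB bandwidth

Step 1 — Resonance: ω₀ = 1/√(LC) = 1/√(0.00167·2.58e-05) = 4818 rad/s.
Step 2 — f₀ = ω₀/(2π) = 766.7 Hz.
Step 3 — Series Q: Q = ω₀L/R = 4818·0.00167/470 = 0.01712.
Step 4 — Bandwidth: Δω = ω₀/Q = 2.814e+05 rad/s; BW = Δω/(2π) = 4.479e+04 Hz.

(a) f₀ = 766.7 Hz  (b) Q = 0.01712  (c) BW = 4.479e+04 Hz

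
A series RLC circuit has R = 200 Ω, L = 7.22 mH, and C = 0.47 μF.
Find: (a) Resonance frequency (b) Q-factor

Step 1 — Resonance condition Im(Z)=0 gives ω₀ = 1/√(LC).
Step 2 — ω₀ = 1/√(0.00722·4.7e-07) = 1.717e+04 rad/s.
Step 3 — f₀ = ω₀/(2π) = 2732 Hz.
Step 4 — Series Q: Q = ω₀L/R = 1.717e+04·0.00722/200 = 0.6197.

(a) f₀ = 2732 Hz  (b) Q = 0.6197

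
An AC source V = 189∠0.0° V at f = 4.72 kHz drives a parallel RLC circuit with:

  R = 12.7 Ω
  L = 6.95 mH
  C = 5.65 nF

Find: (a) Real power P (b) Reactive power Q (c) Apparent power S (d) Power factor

Step 1 — Angular frequency: ω = 2π·f = 2π·4720 = 2.966e+04 rad/s.
Step 2 — Component impedances:
  R: Z = R = 12.7 Ω
  L: Z = jωL = j·2.966e+04·0.00695 = 0 + j206.1 Ω
  C: Z = 1/(jωC) = -j/(ω·C) = 0 - j5968 Ω
Step 3 — Parallel combination: 1/Z_total = 1/R + 1/L + 1/C; Z_total = 12.66 + j0.7528 Ω = 12.68∠3.4° Ω.
Step 4 — Source phasor: V = 189∠0.0° V = 189 V.
Step 5 — Current: I = V / Z = 14.88 - j0.8853 A = 14.91∠-3.4° A.
Step 6 — Complex power: S = V·I* = 2813 + j167.3 VA.
Step 7 — Real power: P = Re(S) = 2813 W.
Step 8 — Reactive power: Q = Im(S) = 167.3 VAR.
Step 9 — Apparent power: |S| = 2818 VA.
Step 10 — Power factor: PF = P/|S| = 0.9982 (lagging).

(a) P = 2813 W  (b) Q = 167.3 VAR  (c) S = 2818 VA  (d) PF = 0.9982 (lagging)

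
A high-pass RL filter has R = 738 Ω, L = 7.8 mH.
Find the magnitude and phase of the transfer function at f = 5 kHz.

Step 1 — Angular frequency: ω = 2π·5000 = 3.142e+04 rad/s.
Step 2 — Transfer function: H(jω) = jωL/(R + jωL).
Step 3 — Numerator jωL = j·245; denominator R + jωL = 738 + j245.
Step 4 — H = 0.0993 + j0.2991.
Step 5 — Magnitude: |H| = 0.3151 (-10.0 dB); phase: φ = 71.6°.

|H| = 0.3151 (-10.0 dB), φ = 71.6°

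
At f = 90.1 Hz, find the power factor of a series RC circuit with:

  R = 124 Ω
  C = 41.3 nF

Step 1 — Angular frequency: ω = 2π·f = 2π·90.1 = 566.1 rad/s.
Step 2 — Component impedances:
  R: Z = R = 124 Ω
  C: Z = 1/(jωC) = -j/(ω·C) = 0 - j4.277e+04 Ω
Step 3 — Series combination: Z_total = R + C = 124 - j4.277e+04 Ω = 4.277e+04∠-89.8° Ω.
Step 4 — Power factor: PF = cos(φ) = Re(Z)/|Z| = 124/4.277e+04 = 0.002899.
Step 5 — Type: Im(Z) = -4.277e+04 ⇒ leading (phase φ = -89.8°).

PF = 0.002899 (leading, φ = -89.8°)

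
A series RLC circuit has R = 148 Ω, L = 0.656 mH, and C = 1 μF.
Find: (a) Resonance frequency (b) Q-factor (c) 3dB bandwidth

Step 1 — Resonance: ω₀ = 1/√(LC) = 1/√(0.000656·1e-06) = 3.904e+04 rad/s.
Step 2 — f₀ = ω₀/(2π) = 6214 Hz.
Step 3 — Series Q: Q = ω₀L/R = 3.904e+04·0.000656/148 = 0.1731.
Step 4 — Bandwidth: Δω = ω₀/Q = 2.256e+05 rad/s; BW = Δω/(2π) = 3.591e+04 Hz.

(a) f₀ = 6214 Hz  (b) Q = 0.1731  (c) BW = 3.591e+04 Hz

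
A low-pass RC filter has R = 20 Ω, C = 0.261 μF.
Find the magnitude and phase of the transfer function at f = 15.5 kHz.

Step 1 — Angular frequency: ω = 2π·1.55e+04 = 9.739e+04 rad/s.
Step 2 — Transfer function: H(jω) = 1/(1 + jωRC).
Step 3 — Denominator: 1 + jωRC = 1 + j·9.739e+04·20·2.61e-07 = 1 + j0.5084.
Step 4 — H = 0.7946 - j0.404.
Step 5 — Magnitude: |H| = 0.8914 (-1.0 dB); phase: φ = -26.9°.

|H| = 0.8914 (-1.0 dB), φ = -26.9°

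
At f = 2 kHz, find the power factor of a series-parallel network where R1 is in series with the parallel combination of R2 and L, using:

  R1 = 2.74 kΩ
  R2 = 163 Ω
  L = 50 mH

Step 1 — Angular frequency: ω = 2π·f = 2π·2000 = 1.257e+04 rad/s.
Step 2 — Component impedances:
  R1: Z = R = 2740 Ω
  R2: Z = R = 163 Ω
  L: Z = jωL = j·1.257e+04·0.05 = 0 + j628.3 Ω
Step 3 — Parallel branch: R2 || L = 1/(1/R2 + 1/L) = 152.7 + j39.62 Ω.
Step 4 — Series with R1: Z_total = R1 + (R2 || L) = 2893 + j39.62 Ω = 2893∠0.8° Ω.
Step 5 — Power factor: PF = cos(φ) = Re(Z)/|Z| = 2892.7/2893 = 0.9999.
Step 6 — Type: Im(Z) = 39.62 ⇒ lagging (phase φ = 0.8°).

PF = 0.9999 (lagging, φ = 0.8°)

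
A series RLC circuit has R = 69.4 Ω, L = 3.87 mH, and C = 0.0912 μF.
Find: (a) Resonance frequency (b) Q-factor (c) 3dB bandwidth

Step 1 — Resonance: ω₀ = 1/√(LC) = 1/√(0.00387·9.12e-08) = 5.323e+04 rad/s.
Step 2 — f₀ = ω₀/(2π) = 8472 Hz.
Step 3 — Series Q: Q = ω₀L/R = 5.323e+04·0.00387/69.4 = 2.968.
Step 4 — Bandwidth: Δω = ω₀/Q = 1.793e+04 rad/s; BW = Δω/(2π) = 2854 Hz.

(a) f₀ = 8472 Hz  (b) Q = 2.968  (c) BW = 2854 Hz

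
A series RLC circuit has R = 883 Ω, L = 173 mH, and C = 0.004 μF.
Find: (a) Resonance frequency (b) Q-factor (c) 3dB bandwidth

Step 1 — Resonance condition Im(Z)=0 gives ω₀ = 1/√(LC).
Step 2 — ω₀ = 1/√(0.173·4e-09) = 3.801e+04 rad/s.
Step 3 — f₀ = ω₀/(2π) = 6050 Hz.
Step 4 — Series Q: Q = ω₀L/R = 3.801e+04·0.173/883 = 7.448.
Step 5 — 3dB bandwidth: Δω = ω₀/Q = 5104 rad/s; BW = Δω/(2π) = 812.3 Hz.

(a) f₀ = 6050 Hz  (b) Q = 7.448  (c) BW = 812.3 Hz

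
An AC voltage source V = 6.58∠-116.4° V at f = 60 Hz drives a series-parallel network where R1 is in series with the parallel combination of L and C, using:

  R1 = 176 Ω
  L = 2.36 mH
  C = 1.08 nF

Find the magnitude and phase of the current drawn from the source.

Step 1 — Angular frequency: ω = 2π·f = 2π·60 = 377 rad/s.
Step 2 — Component impedances:
  R1: Z = R = 176 Ω
  L: Z = jωL = j·377·0.00236 = 0 + j0.8897 Ω
  C: Z = 1/(jωC) = -j/(ω·C) = 0 - j2.456e+06 Ω
Step 3 — Parallel branch: L || C = 1/(1/L + 1/C) = 0 + j0.8897 Ω.
Step 4 — Series with R1: Z_total = R1 + (L || C) = 176 + j0.8897 Ω = 176∠0.3° Ω.
Step 5 — Source phasor: V = 6.58∠-116.4° V = -2.926 - j5.894 V.
Step 6 — Ohm's law: I = V / Z_total = (-2.926 - j5.894) / (176 + j0.8897) = -0.01679 - j0.0334 A.
Step 7 — Convert to polar: |I| = 0.03739 A, ∠I = -116.7°.

I = 0.03739∠-116.7° A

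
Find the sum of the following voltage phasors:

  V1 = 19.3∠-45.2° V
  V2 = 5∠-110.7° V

Step 1 — Convert each phasor to rectangular form:
  V1 = 19.3·(cos(-45.2°) + j·sin(-45.2°)) = 13.6 - j13.69 V
  V2 = 5·(cos(-110.7°) + j·sin(-110.7°)) = -1.767 - j4.677 V
Step 2 — Sum components: V_total = 11.83 - j18.37 V.
Step 3 — Convert to polar: |V_total| = 21.85 V, ∠V_total = -57.2°.

V_total = 21.85∠-57.2° V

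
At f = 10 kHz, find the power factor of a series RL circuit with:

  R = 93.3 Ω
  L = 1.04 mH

Step 1 — Angular frequency: ω = 2π·f = 2π·1e+04 = 6.283e+04 rad/s.
Step 2 — Component impedances:
  R: Z = R = 93.3 Ω
  L: Z = jωL = j·6.283e+04·0.00104 = 0 + j65.35 Ω
Step 3 — Series combination: Z_total = R + L = 93.3 + j65.35 Ω = 113.9∠35.0° Ω.
Step 4 — Power factor: PF = cos(φ) = Re(Z)/|Z| = 93.3/113.9 = 0.8191.
Step 5 — Type: Im(Z) = 65.35 ⇒ lagging (phase φ = 35.0°).

PF = 0.8191 (lagging, φ = 35.0°)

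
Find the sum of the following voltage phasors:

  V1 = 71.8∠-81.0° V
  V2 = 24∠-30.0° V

Step 1 — Convert each phasor to rectangular form:
  V1 = 71.8·(cos(-81.0°) + j·sin(-81.0°)) = 11.23 - j70.92 V
  V2 = 24·(cos(-30.0°) + j·sin(-30.0°)) = 20.78 - j12 V
Step 2 — Sum components: V_total = 32.02 - j82.92 V.
Step 3 — Convert to polar: |V_total| = 88.88 V, ∠V_total = -68.9°.

V_total = 88.88∠-68.9° V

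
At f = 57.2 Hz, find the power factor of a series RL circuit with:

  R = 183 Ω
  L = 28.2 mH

Step 1 — Angular frequency: ω = 2π·f = 2π·57.2 = 359.4 rad/s.
Step 2 — Component impedances:
  R: Z = R = 183 Ω
  L: Z = jωL = j·359.4·0.0282 = 0 + j10.14 Ω
Step 3 — Series combination: Z_total = R + L = 183 + j10.14 Ω = 183.3∠3.2° Ω.
Step 4 — Power factor: PF = cos(φ) = Re(Z)/|Z| = 183/183.28 = 0.9985.
Step 5 — Type: Im(Z) = 10.14 ⇒ lagging (phase φ = 3.2°).

PF = 0.9985 (lagging, φ = 3.2°)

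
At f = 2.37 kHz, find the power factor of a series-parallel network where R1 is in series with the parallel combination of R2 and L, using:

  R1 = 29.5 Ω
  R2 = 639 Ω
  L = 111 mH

Step 1 — Angular frequency: ω = 2π·f = 2π·2370 = 1.489e+04 rad/s.
Step 2 — Component impedances:
  R1: Z = R = 29.5 Ω
  R2: Z = R = 639 Ω
  L: Z = jωL = j·1.489e+04·0.111 = 0 + j1653 Ω
Step 3 — Parallel branch: R2 || L = 1/(1/R2 + 1/L) = 555.9 + j214.9 Ω.
Step 4 — Series with R1: Z_total = R1 + (R2 || L) = 585.4 + j214.9 Ω = 623.6∠20.2° Ω.
Step 5 — Power factor: PF = cos(φ) = Re(Z)/|Z| = 585.4/623.6 = 0.9387.
Step 6 — Type: Im(Z) = 214.9 ⇒ lagging (phase φ = 20.2°).

PF = 0.9387 (lagging, φ = 20.2°)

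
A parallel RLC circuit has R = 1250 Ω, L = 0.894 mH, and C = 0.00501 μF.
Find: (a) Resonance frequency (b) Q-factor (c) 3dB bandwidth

Step 1 — Resonance: ω₀ = 1/√(LC) = 1/√(0.000894·5.01e-09) = 4.725e+05 rad/s.
Step 2 — f₀ = ω₀/(2π) = 7.52e+04 Hz.
Step 3 — Parallel Q: Q = R/(ω₀L) = 1250/(4.725e+05·0.000894) = 2.959.
Step 4 — Bandwidth: Δω = ω₀/Q = 1.597e+05 rad/s; BW = Δω/(2π) = 2.541e+04 Hz.

(a) f₀ = 7.52e+04 Hz  (b) Q = 2.959  (c) BW = 2.541e+04 Hz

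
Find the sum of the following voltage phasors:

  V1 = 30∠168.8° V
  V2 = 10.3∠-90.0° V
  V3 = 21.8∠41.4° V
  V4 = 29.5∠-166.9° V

Step 1 — Convert each phasor to rectangular form:
  V1 = 30·(cos(168.8°) + j·sin(168.8°)) = -29.43 + j5.827 V
  V2 = 10.3·(cos(-90.0°) + j·sin(-90.0°)) = 0 - j10.3 V
  V3 = 21.8·(cos(41.4°) + j·sin(41.4°)) = 16.35 + j14.42 V
  V4 = 29.5·(cos(-166.9°) + j·sin(-166.9°)) = -28.73 - j6.686 V
Step 2 — Sum components: V_total = -41.81 + j3.257 V.
Step 3 — Convert to polar: |V_total| = 41.94 V, ∠V_total = 175.5°.

V_total = 41.94∠175.5° V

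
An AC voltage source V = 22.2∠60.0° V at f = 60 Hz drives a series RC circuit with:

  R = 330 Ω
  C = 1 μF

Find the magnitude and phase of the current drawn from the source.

Step 1 — Angular frequency: ω = 2π·f = 2π·60 = 377 rad/s.
Step 2 — Component impedances:
  R: Z = R = 330 Ω
  C: Z = 1/(jωC) = -j/(ω·C) = 0 - j2653 Ω
Step 3 — Series combination: Z_total = R + C = 330 - j2653 Ω = 2673∠-82.9° Ω.
Step 4 — Source phasor: V = 22.2∠60.0° V = 11.1 + j19.23 V.
Step 5 — Ohm's law: I = V / Z_total = (11.1 + j19.23) / (330 - j2653) = -0.006625 + j0.005009 A.
Step 6 — Convert to polar: |I| = 0.008305 A, ∠I = 142.9°.

I = 0.008305∠142.9° A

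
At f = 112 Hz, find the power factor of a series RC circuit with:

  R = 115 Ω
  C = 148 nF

Step 1 — Angular frequency: ω = 2π·f = 2π·112 = 703.7 rad/s.
Step 2 — Component impedances:
  R: Z = R = 115 Ω
  C: Z = 1/(jωC) = -j/(ω·C) = 0 - j9602 Ω
Step 3 — Series combination: Z_total = R + C = 115 - j9602 Ω = 9602∠-89.3° Ω.
Step 4 — Power factor: PF = cos(φ) = Re(Z)/|Z| = 115/9602 = 0.01198.
Step 5 — Type: Im(Z) = -9602 ⇒ leading (phase φ = -89.3°).

PF = 0.01198 (leading, φ = -89.3°)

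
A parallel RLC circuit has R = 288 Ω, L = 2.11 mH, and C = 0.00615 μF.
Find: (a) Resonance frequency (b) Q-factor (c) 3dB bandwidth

Step 1 — Resonance: ω₀ = 1/√(LC) = 1/√(0.00211·6.15e-09) = 2.776e+05 rad/s.
Step 2 — f₀ = ω₀/(2π) = 4.418e+04 Hz.
Step 3 — Parallel Q: Q = R/(ω₀L) = 288/(2.776e+05·0.00211) = 0.4917.
Step 4 — Bandwidth: Δω = ω₀/Q = 5.646e+05 rad/s; BW = Δω/(2π) = 8.986e+04 Hz.

(a) f₀ = 4.418e+04 Hz  (b) Q = 0.4917  (c) BW = 8.986e+04 Hz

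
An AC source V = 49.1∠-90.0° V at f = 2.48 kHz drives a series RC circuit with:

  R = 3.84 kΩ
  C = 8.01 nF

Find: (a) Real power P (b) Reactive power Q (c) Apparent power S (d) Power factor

Step 1 — Angular frequency: ω = 2π·f = 2π·2480 = 1.558e+04 rad/s.
Step 2 — Component impedances:
  R: Z = R = 3840 Ω
  C: Z = 1/(jωC) = -j/(ω·C) = 0 - j8012 Ω
Step 3 — Series combination: Z_total = R + C = 3840 - j8012 Ω = 8885∠-64.4° Ω.
Step 4 — Source phasor: V = 49.1∠-90.0° V = 0 - j49.1 V.
Step 5 — Current: I = V / Z = 0.004984 - j0.002389 A = 0.005526∠-25.6° A.
Step 6 — Complex power: S = V·I* = 0.1173 - j0.2447 VA.
Step 7 — Real power: P = Re(S) = 0.1173 W.
Step 8 — Reactive power: Q = Im(S) = -0.2447 VAR.
Step 9 — Apparent power: |S| = 0.2713 VA.
Step 10 — Power factor: PF = P/|S| = 0.4322 (leading).

(a) P = 0.1173 W  (b) Q = -0.2447 VAR  (c) S = 0.2713 VA  (d) PF = 0.4322 (leading)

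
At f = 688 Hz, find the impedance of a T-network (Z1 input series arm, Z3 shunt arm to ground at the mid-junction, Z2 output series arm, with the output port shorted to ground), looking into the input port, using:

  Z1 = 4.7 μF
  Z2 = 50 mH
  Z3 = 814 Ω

Step 1 — Angular frequency: ω = 2π·f = 2π·688 = 4323 rad/s.
Step 2 — Component impedances:
  Z1: Z = 1/(jωC) = -j/(ω·C) = 0 - j49.22 Ω
  Z2: Z = jωL = j·4323·0.05 = 0 + j216.1 Ω
  Z3: Z = R = 814 Ω
Step 3 — With the output port shorted to ground, the output series arm Z2 runs from the junction to ground; the shunt arm Z3 also runs from the junction to ground. They appear in parallel: Z3 || Z2 = 53.61 + j201.9 Ω.
Step 4 — Series with input arm Z1: Z_in = Z1 + (Z3 || Z2) = 53.61 + j152.7 Ω = 161.8∠70.7° Ω.

Z = 53.61 + j152.7 Ω = 161.8∠70.7° Ω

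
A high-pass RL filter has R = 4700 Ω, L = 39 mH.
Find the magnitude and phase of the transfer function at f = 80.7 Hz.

Step 1 — Angular frequency: ω = 2π·80.7 = 507.1 rad/s.
Step 2 — Transfer function: H(jω) = jωL/(R + jωL).
Step 3 — Numerator jωL = j·19.78; denominator R + jωL = 4700 + j19.78.
Step 4 — H = 1.77e-05 + j0.004207.
Step 5 — Magnitude: |H| = 0.004207 (-47.5 dB); phase: φ = 89.8°.

|H| = 0.004207 (-47.5 dB), φ = 89.8°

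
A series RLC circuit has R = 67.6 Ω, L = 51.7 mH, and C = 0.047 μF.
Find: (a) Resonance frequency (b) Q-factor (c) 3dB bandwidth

Step 1 — Resonance condition Im(Z)=0 gives ω₀ = 1/√(LC).
Step 2 — ω₀ = 1/√(0.0517·4.7e-08) = 2.029e+04 rad/s.
Step 3 — f₀ = ω₀/(2π) = 3229 Hz.
Step 4 — Series Q: Q = ω₀L/R = 2.029e+04·0.0517/67.6 = 15.51.
Step 5 — 3dB bandwidth: Δω = ω₀/Q = 1308 rad/s; BW = Δω/(2π) = 208.1 Hz.

(a) f₀ = 3229 Hz  (b) Q = 15.51  (c) BW = 208.1 Hz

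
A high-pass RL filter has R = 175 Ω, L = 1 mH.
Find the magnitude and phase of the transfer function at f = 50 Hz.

Step 1 — Angular frequency: ω = 2π·50 = 314.2 rad/s.
Step 2 — Transfer function: H(jω) = jωL/(R + jωL).
Step 3 — Numerator jωL = j·0.3142; denominator R + jωL = 175 + j0.3142.
Step 4 — H = 3.223e-06 + j0.001795.
Step 5 — Magnitude: |H| = 0.001795 (-54.9 dB); phase: φ = 89.9°.

|H| = 0.001795 (-54.9 dB), φ = 89.9°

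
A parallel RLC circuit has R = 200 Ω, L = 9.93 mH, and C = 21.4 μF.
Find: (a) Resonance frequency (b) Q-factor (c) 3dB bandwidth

Step 1 — Resonance: ω₀ = 1/√(LC) = 1/√(0.00993·2.14e-05) = 2169 rad/s.
Step 2 — f₀ = ω₀/(2π) = 345.3 Hz.
Step 3 — Parallel Q: Q = R/(ω₀L) = 200/(2169·0.00993) = 9.285.
Step 4 — Bandwidth: Δω = ω₀/Q = 233.6 rad/s; BW = Δω/(2π) = 37.19 Hz.

(a) f₀ = 345.3 Hz  (b) Q = 9.285  (c) BW = 37.19 Hz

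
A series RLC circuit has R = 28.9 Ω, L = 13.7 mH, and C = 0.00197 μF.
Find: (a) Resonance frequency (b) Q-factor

Step 1 — Resonance condition Im(Z)=0 gives ω₀ = 1/√(LC).
Step 2 — ω₀ = 1/√(0.0137·1.97e-09) = 1.925e+05 rad/s.
Step 3 — f₀ = ω₀/(2π) = 3.064e+04 Hz.
Step 4 — Series Q: Q = ω₀L/R = 1.925e+05·0.0137/28.9 = 91.25.

(a) f₀ = 3.064e+04 Hz  (b) Q = 91.25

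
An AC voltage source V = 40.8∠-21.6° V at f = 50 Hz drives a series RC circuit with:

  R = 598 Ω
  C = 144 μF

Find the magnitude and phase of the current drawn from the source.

Step 1 — Angular frequency: ω = 2π·f = 2π·50 = 314.2 rad/s.
Step 2 — Component impedances:
  R: Z = R = 598 Ω
  C: Z = 1/(jωC) = -j/(ω·C) = 0 - j22.1 Ω
Step 3 — Series combination: Z_total = R + C = 598 - j22.1 Ω = 598.4∠-2.1° Ω.
Step 4 — Source phasor: V = 40.8∠-21.6° V = 37.93 - j15.02 V.
Step 5 — Ohm's law: I = V / Z_total = (37.93 - j15.02) / (598 - j22.1) = 0.06428 - j0.02274 A.
Step 6 — Convert to polar: |I| = 0.06818 A, ∠I = -19.5°.

I = 0.06818∠-19.5° A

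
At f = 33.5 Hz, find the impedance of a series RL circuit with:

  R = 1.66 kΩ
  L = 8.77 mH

Step 1 — Angular frequency: ω = 2π·f = 2π·33.5 = 210.5 rad/s.
Step 2 — Component impedances:
  R: Z = R = 1660 Ω
  L: Z = jωL = j·210.5·0.00877 = 0 + j1.846 Ω
Step 3 — Series combination: Z_total = R + L = 1660 + j1.846 Ω = 1660∠0.1° Ω.

Z = 1660 + j1.846 Ω = 1660∠0.1° Ω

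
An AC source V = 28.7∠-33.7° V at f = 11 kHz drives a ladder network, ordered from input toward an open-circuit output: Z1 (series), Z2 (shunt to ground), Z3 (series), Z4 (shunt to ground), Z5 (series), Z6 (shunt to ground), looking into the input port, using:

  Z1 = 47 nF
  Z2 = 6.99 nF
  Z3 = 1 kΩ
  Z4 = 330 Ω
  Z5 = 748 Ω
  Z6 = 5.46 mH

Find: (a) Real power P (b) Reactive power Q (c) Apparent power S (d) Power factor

Step 1 — Angular frequency: ω = 2π·f = 2π·1.1e+04 = 6.912e+04 rad/s.
Step 2 — Component impedances:
  Z1: Z = 1/(jωC) = -j/(ω·C) = 0 - j307.8 Ω
  Z2: Z = 1/(jωC) = -j/(ω·C) = 0 - j2070 Ω
  Z3: Z = R = 1000 Ω
  Z4: Z = R = 330 Ω
  Z5: Z = R = 748 Ω
  Z6: Z = jωL = j·6.912e+04·0.00546 = 0 + j377.4 Ω
Step 3 — Ladder network (open output): work backward from the far end, alternating series and parallel combinations. Z_in = 933.3 - j843.6 Ω = 1258∠-42.1° Ω.
Step 4 — Source phasor: V = 28.7∠-33.7° V = 23.88 - j15.92 V.
Step 5 — Current: I = V / Z = 0.02257 + j0.003337 A = 0.02281∠8.4° A.
Step 6 — Complex power: S = V·I* = 0.4857 - j0.4391 VA.
Step 7 — Real power: P = Re(S) = 0.4857 W.
Step 8 — Reactive power: Q = Im(S) = -0.4391 VAR.
Step 9 — Apparent power: |S| = 0.6547 VA.
Step 10 — Power factor: PF = P/|S| = 0.7419 (leading).

(a) P = 0.4857 W  (b) Q = -0.4391 VAR  (c) S = 0.6547 VA  (d) PF = 0.7419 (leading)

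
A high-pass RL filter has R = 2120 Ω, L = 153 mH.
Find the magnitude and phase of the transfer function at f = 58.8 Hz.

Step 1 — Angular frequency: ω = 2π·58.8 = 369.5 rad/s.
Step 2 — Transfer function: H(jω) = jωL/(R + jωL).
Step 3 — Numerator jωL = j·56.53; denominator R + jωL = 2120 + j56.53.
Step 4 — H = 0.0007104 + j0.02664.
Step 5 — Magnitude: |H| = 0.02665 (-31.5 dB); phase: φ = 88.5°.

|H| = 0.02665 (-31.5 dB), φ = 88.5°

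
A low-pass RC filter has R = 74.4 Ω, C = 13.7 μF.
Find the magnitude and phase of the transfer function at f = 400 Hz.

Step 1 — Angular frequency: ω = 2π·400 = 2513 rad/s.
Step 2 — Transfer function: H(jω) = 1/(1 + jωRC).
Step 3 — Denominator: 1 + jωRC = 1 + j·2513·74.4·1.37e-05 = 1 + j2.562.
Step 4 — H = 0.1322 - j0.3387.
Step 5 — Magnitude: |H| = 0.3636 (-8.8 dB); phase: φ = -68.7°.

|H| = 0.3636 (-8.8 dB), φ = -68.7°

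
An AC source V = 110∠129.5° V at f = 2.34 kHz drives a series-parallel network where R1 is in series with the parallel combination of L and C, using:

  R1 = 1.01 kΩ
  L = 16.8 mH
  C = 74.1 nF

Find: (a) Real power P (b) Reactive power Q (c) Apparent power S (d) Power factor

Step 1 — Angular frequency: ω = 2π·f = 2π·2340 = 1.47e+04 rad/s.
Step 2 — Component impedances:
  R1: Z = R = 1010 Ω
  L: Z = jωL = j·1.47e+04·0.0168 = 0 + j247 Ω
  C: Z = 1/(jωC) = -j/(ω·C) = 0 - j917.9 Ω
Step 3 — Parallel branch: L || C = 1/(1/L + 1/C) = 0 + j337.9 Ω.
Step 4 — Series with R1: Z_total = R1 + (L || C) = 1010 + j337.9 Ω = 1065∠18.5° Ω.
Step 5 — Source phasor: V = 110∠129.5° V = -69.97 + j84.88 V.
Step 6 — Current: I = V / Z = -0.03701 + j0.09642 A = 0.1033∠111.0° A.
Step 7 — Complex power: S = V·I* = 10.77 + j3.605 VA.
Step 8 — Real power: P = Re(S) = 10.77 W.
Step 9 — Reactive power: Q = Im(S) = 3.605 VAR.
Step 10 — Apparent power: |S| = 11.36 VA.
Step 11 — Power factor: PF = P/|S| = 0.9483 (lagging).

(a) P = 10.77 W  (b) Q = 3.605 VAR  (c) S = 11.36 VA  (d) PF = 0.9483 (lagging)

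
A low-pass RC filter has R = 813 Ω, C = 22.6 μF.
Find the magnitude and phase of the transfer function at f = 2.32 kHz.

Step 1 — Angular frequency: ω = 2π·2320 = 1.458e+04 rad/s.
Step 2 — Transfer function: H(jω) = 1/(1 + jωRC).
Step 3 — Denominator: 1 + jωRC = 1 + j·1.458e+04·813·2.26e-05 = 1 + j267.8.
Step 4 — H = 1.394e-05 - j0.003734.
Step 5 — Magnitude: |H| = 0.003734 (-48.6 dB); phase: φ = -89.8°.

|H| = 0.003734 (-48.6 dB), φ = -89.8°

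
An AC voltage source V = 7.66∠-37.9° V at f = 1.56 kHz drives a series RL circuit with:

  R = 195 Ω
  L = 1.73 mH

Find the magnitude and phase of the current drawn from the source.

Step 1 — Angular frequency: ω = 2π·f = 2π·1560 = 9802 rad/s.
Step 2 — Component impedances:
  R: Z = R = 195 Ω
  L: Z = jωL = j·9802·0.00173 = 0 + j16.96 Ω
Step 3 — Series combination: Z_total = R + L = 195 + j16.96 Ω = 195.7∠5.0° Ω.
Step 4 — Source phasor: V = 7.66∠-37.9° V = 6.044 - j4.705 V.
Step 5 — Ohm's law: I = V / Z_total = (6.044 - j4.705) / (195 + j16.96) = 0.02868 - j0.02662 A.
Step 6 — Convert to polar: |I| = 0.03913 A, ∠I = -42.9°.

I = 0.03913∠-42.9° A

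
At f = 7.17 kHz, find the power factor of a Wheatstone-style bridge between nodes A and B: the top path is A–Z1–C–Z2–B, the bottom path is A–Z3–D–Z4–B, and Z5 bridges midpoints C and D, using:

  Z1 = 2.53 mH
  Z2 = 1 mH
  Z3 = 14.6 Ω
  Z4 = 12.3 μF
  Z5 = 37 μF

Step 1 — Angular frequency: ω = 2π·f = 2π·7170 = 4.505e+04 rad/s.
Step 2 — Component impedances:
  Z1: Z = jωL = j·4.505e+04·0.00253 = 0 + j114 Ω
  Z2: Z = jωL = j·4.505e+04·0.001 = 0 + j45.05 Ω
  Z3: Z = R = 14.6 Ω
  Z4: Z = 1/(jωC) = -j/(ω·C) = 0 - j1.805 Ω
  Z5: Z = 1/(jωC) = -j/(ω·C) = 0 - j0.5999 Ω
Step 3 — Bridge requires nodal analysis (the Z5 bridge couples midpoints C and D, so the two paths cannot be reduced to a simple series/parallel combination). Setting node B to ground and injecting 1 A at node A, the 3-node admittance system at A, C, D solves to V_A = Z_AB = 14.36 - j0.03231 Ω = 14.36∠-0.1° Ω.
Step 4 — Power factor: PF = cos(φ) = Re(Z)/|Z| = 14.36/14.36 = 1.
Step 5 — Type: Im(Z) = -0.03231 ⇒ leading (phase φ = -0.1°).

PF = 1 (leading, φ = -0.1°)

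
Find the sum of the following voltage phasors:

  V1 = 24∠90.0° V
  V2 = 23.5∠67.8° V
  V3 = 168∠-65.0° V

Step 1 — Convert each phasor to rectangular form:
  V1 = 24·(cos(90.0°) + j·sin(90.0°)) = 0 + j24 V
  V2 = 23.5·(cos(67.8°) + j·sin(67.8°)) = 8.879 + j21.76 V
  V3 = 168·(cos(-65.0°) + j·sin(-65.0°)) = 71 - j152.3 V
Step 2 — Sum components: V_total = 79.88 - j106.5 V.
Step 3 — Convert to polar: |V_total| = 133.1 V, ∠V_total = -53.1°.

V_total = 133.1∠-53.1° V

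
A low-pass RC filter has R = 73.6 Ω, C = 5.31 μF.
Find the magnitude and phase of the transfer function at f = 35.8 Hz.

Step 1 — Angular frequency: ω = 2π·35.8 = 224.9 rad/s.
Step 2 — Transfer function: H(jω) = 1/(1 + jωRC).
Step 3 — Denominator: 1 + jωRC = 1 + j·224.9·73.6·5.31e-06 = 1 + j0.08791.
Step 4 — H = 0.9923 - j0.08724.
Step 5 — Magnitude: |H| = 0.9962 (-0.0 dB); phase: φ = -5.0°.

|H| = 0.9962 (-0.0 dB), φ = -5.0°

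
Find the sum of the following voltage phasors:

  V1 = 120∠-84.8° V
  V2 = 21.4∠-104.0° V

Step 1 — Convert each phasor to rectangular form:
  V1 = 120·(cos(-84.8°) + j·sin(-84.8°)) = 10.88 - j119.5 V
  V2 = 21.4·(cos(-104.0°) + j·sin(-104.0°)) = -5.177 - j20.76 V
Step 2 — Sum components: V_total = 5.699 - j140.3 V.
Step 3 — Convert to polar: |V_total| = 140.4 V, ∠V_total = -87.7°.

V_total = 140.4∠-87.7° V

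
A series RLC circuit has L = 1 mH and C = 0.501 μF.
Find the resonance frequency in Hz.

Step 1 — Resonance condition Im(Z)=0 gives ω₀ = 1/√(LC).
Step 2 — ω₀ = 1/√(0.001·5.01e-07) = 4.468e+04 rad/s.
Step 3 — f₀ = ω₀/(2π) = 7111 Hz.

f₀ = 7111 Hz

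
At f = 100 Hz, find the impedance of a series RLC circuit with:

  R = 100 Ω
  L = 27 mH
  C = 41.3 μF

Step 1 — Angular frequency: ω = 2π·f = 2π·100 = 628.3 rad/s.
Step 2 — Component impedances:
  R: Z = R = 100 Ω
  L: Z = jωL = j·628.3·0.027 = 0 + j16.96 Ω
  C: Z = 1/(jωC) = -j/(ω·C) = 0 - j38.54 Ω
Step 3 — Series combination: Z_total = R + L + C = 100 - j21.57 Ω = 102.3∠-12.2° Ω.

Z = 100 - j21.57 Ω = 102.3∠-12.2° Ω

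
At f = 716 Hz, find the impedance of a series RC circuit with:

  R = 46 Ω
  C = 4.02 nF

Step 1 — Angular frequency: ω = 2π·f = 2π·716 = 4499 rad/s.
Step 2 — Component impedances:
  R: Z = R = 46 Ω
  C: Z = 1/(jωC) = -j/(ω·C) = 0 - j5.529e+04 Ω
Step 3 — Series combination: Z_total = R + C = 46 - j5.529e+04 Ω = 5.529e+04∠-90.0° Ω.

Z = 46 - j5.529e+04 Ω = 5.529e+04∠-90.0° Ω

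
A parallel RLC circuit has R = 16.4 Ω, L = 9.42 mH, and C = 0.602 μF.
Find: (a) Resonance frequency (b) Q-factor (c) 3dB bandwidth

Step 1 — Resonance: ω₀ = 1/√(LC) = 1/√(0.00942·6.02e-07) = 1.328e+04 rad/s.
Step 2 — f₀ = ω₀/(2π) = 2113 Hz.
Step 3 — Parallel Q: Q = R/(ω₀L) = 16.4/(1.328e+04·0.00942) = 0.1311.
Step 4 — Bandwidth: Δω = ω₀/Q = 1.013e+05 rad/s; BW = Δω/(2π) = 1.612e+04 Hz.

(a) f₀ = 2113 Hz  (b) Q = 0.1311  (c) BW = 1.612e+04 Hz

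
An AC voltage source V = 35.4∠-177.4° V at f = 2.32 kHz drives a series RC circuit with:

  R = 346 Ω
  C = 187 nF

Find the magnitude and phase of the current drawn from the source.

Step 1 — Angular frequency: ω = 2π·f = 2π·2320 = 1.458e+04 rad/s.
Step 2 — Component impedances:
  R: Z = R = 346 Ω
  C: Z = 1/(jωC) = -j/(ω·C) = 0 - j366.9 Ω
Step 3 — Series combination: Z_total = R + C = 346 - j366.9 Ω = 504.3∠-46.7° Ω.
Step 4 — Source phasor: V = 35.4∠-177.4° V = -35.36 - j1.606 V.
Step 5 — Ohm's law: I = V / Z_total = (-35.36 - j1.606) / (346 - j366.9) = -0.0458 - j0.0532 A.
Step 6 — Convert to polar: |I| = 0.0702 A, ∠I = -130.7°.

I = 0.0702∠-130.7° A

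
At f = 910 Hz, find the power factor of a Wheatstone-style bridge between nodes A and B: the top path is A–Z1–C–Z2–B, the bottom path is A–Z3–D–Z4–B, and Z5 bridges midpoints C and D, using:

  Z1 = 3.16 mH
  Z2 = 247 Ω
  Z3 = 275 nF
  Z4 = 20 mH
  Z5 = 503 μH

Step 1 — Angular frequency: ω = 2π·f = 2π·910 = 5718 rad/s.
Step 2 — Component impedances:
  Z1: Z = jωL = j·5718·0.00316 = 0 + j18.07 Ω
  Z2: Z = R = 247 Ω
  Z3: Z = 1/(jωC) = -j/(ω·C) = 0 - j636 Ω
  Z4: Z = jωL = j·5718·0.02 = 0 + j114.4 Ω
  Z5: Z = jωL = j·5718·0.000503 = 0 + j2.876 Ω
Step 3 — Bridge requires nodal analysis (the Z5 bridge couples midpoints C and D, so the two paths cannot be reduced to a simple series/parallel combination). Setting node B to ground and injecting 1 A at node A, the 3-node admittance system at A, C, D solves to V_A = Z_AB = 45.48 + j114.4 Ω = 123.1∠68.3° Ω.
Step 4 — Power factor: PF = cos(φ) = Re(Z)/|Z| = 45.484/123.13 = 0.3694.
Step 5 — Type: Im(Z) = 114.4 ⇒ lagging (phase φ = 68.3°).

PF = 0.3694 (lagging, φ = 68.3°)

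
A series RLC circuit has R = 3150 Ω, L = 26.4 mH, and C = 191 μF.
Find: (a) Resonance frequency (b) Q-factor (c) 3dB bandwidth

Step 1 — Resonance: ω₀ = 1/√(LC) = 1/√(0.0264·0.000191) = 445.3 rad/s.
Step 2 — f₀ = ω₀/(2π) = 70.88 Hz.
Step 3 — Series Q: Q = ω₀L/R = 445.3·0.0264/3150 = 0.003732.
Step 4 — Bandwidth: Δω = ω₀/Q = 1.193e+05 rad/s; BW = Δω/(2π) = 1.899e+04 Hz.

(a) f₀ = 70.88 Hz  (b) Q = 0.003732  (c) BW = 1.899e+04 Hz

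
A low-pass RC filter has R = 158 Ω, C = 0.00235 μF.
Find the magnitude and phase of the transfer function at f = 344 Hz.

Step 1 — Angular frequency: ω = 2π·344 = 2161 rad/s.
Step 2 — Transfer function: H(jω) = 1/(1 + jωRC).
Step 3 — Denominator: 1 + jωRC = 1 + j·2161·158·2.35e-09 = 1 + j0.0008025.
Step 4 — H = 1 - j0.0008025.
Step 5 — Magnitude: |H| = 1 (-0.0 dB); phase: φ = -0.0°.

|H| = 1 (-0.0 dB), φ = -0.0°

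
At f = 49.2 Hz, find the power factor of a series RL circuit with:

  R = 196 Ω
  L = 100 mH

Step 1 — Angular frequency: ω = 2π·f = 2π·49.2 = 309.1 rad/s.
Step 2 — Component impedances:
  R: Z = R = 196 Ω
  L: Z = jωL = j·309.1·0.1 = 0 + j30.91 Ω
Step 3 — Series combination: Z_total = R + L = 196 + j30.91 Ω = 198.4∠9.0° Ω.
Step 4 — Power factor: PF = cos(φ) = Re(Z)/|Z| = 196/198.42 = 0.9878.
Step 5 — Type: Im(Z) = 30.91 ⇒ lagging (phase φ = 9.0°).

PF = 0.9878 (lagging, φ = 9.0°)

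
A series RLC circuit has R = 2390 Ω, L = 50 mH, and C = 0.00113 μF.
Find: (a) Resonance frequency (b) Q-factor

Step 1 — Resonance condition Im(Z)=0 gives ω₀ = 1/√(LC).
Step 2 — ω₀ = 1/√(0.05·1.13e-09) = 1.33e+05 rad/s.
Step 3 — f₀ = ω₀/(2π) = 2.117e+04 Hz.
Step 4 — Series Q: Q = ω₀L/R = 1.33e+05·0.05/2390 = 2.783.

(a) f₀ = 2.117e+04 Hz  (b) Q = 2.783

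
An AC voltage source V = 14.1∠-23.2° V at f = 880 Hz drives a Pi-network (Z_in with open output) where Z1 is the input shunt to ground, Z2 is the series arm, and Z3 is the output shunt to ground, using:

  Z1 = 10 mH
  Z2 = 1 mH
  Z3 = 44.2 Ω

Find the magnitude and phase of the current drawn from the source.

Step 1 — Angular frequency: ω = 2π·f = 2π·880 = 5529 rad/s.
Step 2 — Component impedances:
  Z1: Z = jωL = j·5529·0.01 = 0 + j55.29 Ω
  Z2: Z = jωL = j·5529·0.001 = 0 + j5.529 Ω
  Z3: Z = R = 44.2 Ω
Step 3 — With open output, the series arm Z2 and the output shunt Z3 appear in series to ground: Z2 + Z3 = 44.2 + j5.529 Ω.
Step 4 — Parallel with input shunt Z1: Z_in = Z1 || (Z2 + Z3) = 23.9 + j22.4 Ω = 32.76∠43.1° Ω.
Step 5 — Source phasor: V = 14.1∠-23.2° V = 12.96 - j5.555 V.
Step 6 — Ohm's law: I = V / Z_total = (12.96 - j5.555) / (23.9 + j22.4) = 0.1728 - j0.3942 A.
Step 7 — Convert to polar: |I| = 0.4304 A, ∠I = -66.3°.

I = 0.4304∠-66.3° A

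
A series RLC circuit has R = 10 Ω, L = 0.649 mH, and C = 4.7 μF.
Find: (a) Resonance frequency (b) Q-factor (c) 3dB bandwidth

Step 1 — Resonance: ω₀ = 1/√(LC) = 1/√(0.000649·4.7e-06) = 1.811e+04 rad/s.
Step 2 — f₀ = ω₀/(2π) = 2882 Hz.
Step 3 — Series Q: Q = ω₀L/R = 1.811e+04·0.000649/10 = 1.175.
Step 4 — Bandwidth: Δω = ω₀/Q = 1.541e+04 rad/s; BW = Δω/(2π) = 2452 Hz.

(a) f₀ = 2882 Hz  (b) Q = 1.175  (c) BW = 2452 Hz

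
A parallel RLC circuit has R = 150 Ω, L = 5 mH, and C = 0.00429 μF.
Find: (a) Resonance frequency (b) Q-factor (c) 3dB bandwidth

Step 1 — Resonance: ω₀ = 1/√(LC) = 1/√(0.005·4.29e-09) = 2.159e+05 rad/s.
Step 2 — f₀ = ω₀/(2π) = 3.436e+04 Hz.
Step 3 — Parallel Q: Q = R/(ω₀L) = 150/(2.159e+05·0.005) = 0.1389.
Step 4 — Bandwidth: Δω = ω₀/Q = 1.554e+06 rad/s; BW = Δω/(2π) = 2.473e+05 Hz.

(a) f₀ = 3.436e+04 Hz  (b) Q = 0.1389  (c) BW = 2.473e+05 Hz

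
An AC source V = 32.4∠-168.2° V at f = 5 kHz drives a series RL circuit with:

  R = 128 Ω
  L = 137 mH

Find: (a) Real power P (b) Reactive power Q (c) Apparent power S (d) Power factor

Step 1 — Angular frequency: ω = 2π·f = 2π·5000 = 3.142e+04 rad/s.
Step 2 — Component impedances:
  R: Z = R = 128 Ω
  L: Z = jωL = j·3.142e+04·0.137 = 0 + j4304 Ω
Step 3 — Series combination: Z_total = R + L = 128 + j4304 Ω = 4306∠88.3° Ω.
Step 4 — Source phasor: V = 32.4∠-168.2° V = -31.72 - j6.626 V.
Step 5 — Current: I = V / Z = -0.001757 + j0.007317 A = 0.007525∠103.5° A.
Step 6 — Complex power: S = V·I* = 0.007247 + j0.2437 VA.
Step 7 — Real power: P = Re(S) = 0.007247 W.
Step 8 — Reactive power: Q = Im(S) = 0.2437 VAR.
Step 9 — Apparent power: |S| = 0.2438 VA.
Step 10 — Power factor: PF = P/|S| = 0.02973 (lagging).

(a) P = 0.007247 W  (b) Q = 0.2437 VAR  (c) S = 0.2438 VA  (d) PF = 0.02973 (lagging)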